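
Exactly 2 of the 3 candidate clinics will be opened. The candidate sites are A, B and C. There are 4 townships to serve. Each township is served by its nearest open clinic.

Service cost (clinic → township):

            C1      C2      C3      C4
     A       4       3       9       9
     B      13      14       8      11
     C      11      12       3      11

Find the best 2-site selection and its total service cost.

Choose A and C; total service cost 19.

With exactly 2 open, each township uses its cheapest among the chosen.
{A, C}: C1→A 4, C2→A 3, C3→C 3, C4→A 9. Service cost 19.
{A, B}: service cost 24
{B, C}: service cost 37
Among all 3 size-2 choices, {A, C} is lowest.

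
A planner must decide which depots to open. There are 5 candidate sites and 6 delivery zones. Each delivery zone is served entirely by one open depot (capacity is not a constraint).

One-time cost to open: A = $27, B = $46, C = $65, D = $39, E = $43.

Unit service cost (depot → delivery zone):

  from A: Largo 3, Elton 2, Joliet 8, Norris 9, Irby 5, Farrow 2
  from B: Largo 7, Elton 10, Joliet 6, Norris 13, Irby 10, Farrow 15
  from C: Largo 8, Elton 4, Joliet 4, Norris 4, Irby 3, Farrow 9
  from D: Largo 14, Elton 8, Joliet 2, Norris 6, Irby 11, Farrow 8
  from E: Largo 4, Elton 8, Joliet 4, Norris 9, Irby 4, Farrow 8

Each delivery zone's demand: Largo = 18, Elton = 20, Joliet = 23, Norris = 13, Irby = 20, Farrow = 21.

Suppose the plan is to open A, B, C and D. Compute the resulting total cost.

Each delivery zone is assigned to its cheapest site among the open ones.
{A, B, C, D}: Largo→A 3·18=54, Elton→A 2·20=40, Joliet→D 2·23=46, Norris→C 4·13=52, Irby→C 3·20=60, Farrow→A 2·21=42. Service 294; fixed 177; total 471.

Total cost: 471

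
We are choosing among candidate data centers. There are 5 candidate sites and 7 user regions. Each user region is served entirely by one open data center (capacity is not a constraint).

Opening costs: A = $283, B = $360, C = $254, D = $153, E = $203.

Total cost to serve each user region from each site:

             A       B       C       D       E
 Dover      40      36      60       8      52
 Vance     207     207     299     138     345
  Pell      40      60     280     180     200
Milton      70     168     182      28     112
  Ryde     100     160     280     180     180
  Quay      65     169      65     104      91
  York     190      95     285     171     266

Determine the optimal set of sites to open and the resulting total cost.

Open D only; minimum total cost 962.

For any fixed open set, each user region goes to its cheapest open site; total = fixed + service.
{D}: Dover→D 8, Vance→D 138, Pell→D 180, Milton→D 28, Ryde→D 180, Quay→D 104, York→D 171. Service 809; fixed 153; total 962.
{A, D}: Dover→D 8, Vance→D 138, Pell→A 40, Milton→D 28, Ryde→A 100, Quay→A 65, York→D 171. Service 550; fixed 436; total 986.
{A}: Dover→A 40, Vance→A 207, Pell→A 40, Milton→A 70, Ryde→A 100, Quay→A 65, York→A 190. Service 712; fixed 283; total 995.
{A, B, C, D, E}: Dover→D 8, Vance→D 138, Pell→A 40, Milton→D 28, Ryde→A 100, Quay→A 65, York→B 95. Service 474; fixed 1253; total 1727.
No other subset beats 962.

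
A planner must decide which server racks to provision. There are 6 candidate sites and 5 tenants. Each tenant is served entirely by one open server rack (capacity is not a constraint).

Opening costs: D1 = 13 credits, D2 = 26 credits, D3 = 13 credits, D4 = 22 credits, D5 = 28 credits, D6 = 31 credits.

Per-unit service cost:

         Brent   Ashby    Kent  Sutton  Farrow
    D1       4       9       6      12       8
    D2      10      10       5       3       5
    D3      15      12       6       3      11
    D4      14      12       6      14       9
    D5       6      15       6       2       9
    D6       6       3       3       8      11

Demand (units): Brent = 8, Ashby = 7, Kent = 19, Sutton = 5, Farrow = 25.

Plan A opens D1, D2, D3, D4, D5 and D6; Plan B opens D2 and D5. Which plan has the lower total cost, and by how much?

Plan A: {D1, D2, D3, D4, D5, D6}: Brent→D1 4·8=32, Ashby→D6 3·7=21, Kent→D6 3·19=57, Sutton→D5 2·5=10, Farrow→D2 5·25=125. Service 245; fixed 133; total 378.
Plan B: {D2, D5}: Brent→D5 6·8=48, Ashby→D2 10·7=70, Kent→D2 5·19=95, Sutton→D5 2·5=10, Farrow→D2 5·25=125. Service 348; fixed 54; total 402.
Difference: |378 − 402| = 24.

Plan A is cheaper by 24.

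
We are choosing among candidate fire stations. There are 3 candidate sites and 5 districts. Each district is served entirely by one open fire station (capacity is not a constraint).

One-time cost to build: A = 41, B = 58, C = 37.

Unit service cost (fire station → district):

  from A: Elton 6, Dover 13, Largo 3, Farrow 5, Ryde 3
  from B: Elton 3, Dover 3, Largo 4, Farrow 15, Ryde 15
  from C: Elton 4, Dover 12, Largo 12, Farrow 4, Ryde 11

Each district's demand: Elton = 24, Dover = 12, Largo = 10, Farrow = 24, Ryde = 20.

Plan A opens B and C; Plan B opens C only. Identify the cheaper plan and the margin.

Plan A: {B, C}: Elton→B 3·24=72, Dover→B 3·12=36, Largo→B 4·10=40, Farrow→C 4·24=96, Ryde→C 11·20=220. Service 464; fixed 95; total 559.
Plan B: {C}: Elton→C 4·24=96, Dover→C 12·12=144, Largo→C 12·10=120, Farrow→C 4·24=96, Ryde→C 11·20=220. Service 676; fixed 37; total 713.
Difference: |559 − 713| = 154.

Plan A is cheaper by 154.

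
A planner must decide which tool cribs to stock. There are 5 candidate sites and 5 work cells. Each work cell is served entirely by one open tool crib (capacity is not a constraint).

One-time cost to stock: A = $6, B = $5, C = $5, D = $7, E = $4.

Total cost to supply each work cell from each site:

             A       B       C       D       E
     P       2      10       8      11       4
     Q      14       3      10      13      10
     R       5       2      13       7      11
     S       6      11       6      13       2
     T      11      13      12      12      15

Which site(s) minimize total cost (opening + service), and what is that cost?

For any fixed open set, each work cell goes to its cheapest open site; total = fixed + service.
{B, E}: P→E 4, Q→B 3, R→B 2, S→E 2, T→B 13. Service 24; fixed 9; total 33.
{A, B}: service 24 + fixed 11 = 35
{A, B, E}: service 20 + fixed 15 = 35
{A, B, C, D, E}: P→A 2, Q→B 3, R→B 2, S→E 2, T→A 11. Service 20; fixed 27; total 47.
No other subset beats 33.

Open B and E; minimum total cost 33.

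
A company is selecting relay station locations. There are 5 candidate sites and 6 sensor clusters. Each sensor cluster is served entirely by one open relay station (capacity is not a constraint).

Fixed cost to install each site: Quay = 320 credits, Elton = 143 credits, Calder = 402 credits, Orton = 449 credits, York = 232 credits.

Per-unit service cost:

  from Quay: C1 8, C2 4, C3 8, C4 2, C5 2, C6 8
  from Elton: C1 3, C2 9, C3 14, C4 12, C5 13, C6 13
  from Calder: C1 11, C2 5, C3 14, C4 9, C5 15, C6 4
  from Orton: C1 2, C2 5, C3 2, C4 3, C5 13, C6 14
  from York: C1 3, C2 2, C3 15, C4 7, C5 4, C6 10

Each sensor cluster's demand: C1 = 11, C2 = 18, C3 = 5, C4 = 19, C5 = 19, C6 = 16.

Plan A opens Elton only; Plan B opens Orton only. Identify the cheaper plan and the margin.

Plan A: {Elton}: C1→Elton 3·11=33, C2→Elton 9·18=162, C3→Elton 14·5=70, C4→Elton 12·19=228, C5→Elton 13·19=247, C6→Elton 13·16=208. Service 948; fixed 143; total 1091.
Plan B: {Orton}: C1→Orton 2·11=22, C2→Orton 5·18=90, C3→Orton 2·5=10, C4→Orton 3·19=57, C5→Orton 13·19=247, C6→Orton 14·16=224. Service 650; fixed 449; total 1099.
Difference: |1091 − 1099| = 8.

Plan A is cheaper by 8.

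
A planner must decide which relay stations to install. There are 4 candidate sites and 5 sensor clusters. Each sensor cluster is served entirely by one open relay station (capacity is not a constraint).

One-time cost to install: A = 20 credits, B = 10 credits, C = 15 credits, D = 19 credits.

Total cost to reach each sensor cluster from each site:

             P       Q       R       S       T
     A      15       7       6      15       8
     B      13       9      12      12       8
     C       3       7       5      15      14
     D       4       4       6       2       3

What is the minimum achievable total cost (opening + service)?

For any fixed open set, each sensor cluster goes to its cheapest open site; total = fixed + service.
{D}: P→D 4, Q→D 4, R→D 6, S→D 2, T→D 3. Service 19; fixed 19; total 38.
{B, D}: P→D 4, Q→D 4, R→D 6, S→D 2, T→D 3. Service 19; fixed 29; total 48.
{C, D}: service 17 + fixed 34 = 51
{A, B, C, D}: service 17 + fixed 64 = 81
No other subset beats 38.

Minimum total cost: 38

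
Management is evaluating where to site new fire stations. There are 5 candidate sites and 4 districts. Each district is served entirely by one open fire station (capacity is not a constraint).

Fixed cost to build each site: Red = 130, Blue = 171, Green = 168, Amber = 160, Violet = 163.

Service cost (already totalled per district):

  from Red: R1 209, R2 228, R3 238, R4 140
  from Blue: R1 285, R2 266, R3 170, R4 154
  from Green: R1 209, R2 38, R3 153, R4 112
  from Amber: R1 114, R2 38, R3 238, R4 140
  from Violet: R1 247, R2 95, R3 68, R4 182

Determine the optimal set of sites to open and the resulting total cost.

For any fixed open set, each district goes to its cheapest open site; total = fixed + service.
{Green}: R1→Green 209, R2→Green 38, R3→Green 153, R4→Green 112. Service 512; fixed 168; total 680.
{Amber, Violet}: R1→Amber 114, R2→Amber 38, R3→Violet 68, R4→Amber 140. Service 360; fixed 323; total 683.
{Amber}: R1→Amber 114, R2→Amber 38, R3→Amber 238, R4→Amber 140. Service 530; fixed 160; total 690.
{Red, Blue, Green, Amber, Violet}: R1→Amber 114, R2→Green 38, R3→Violet 68, R4→Green 112. Service 332; fixed 792; total 1124.
No other subset beats 680.

Open Green only; minimum total cost 680.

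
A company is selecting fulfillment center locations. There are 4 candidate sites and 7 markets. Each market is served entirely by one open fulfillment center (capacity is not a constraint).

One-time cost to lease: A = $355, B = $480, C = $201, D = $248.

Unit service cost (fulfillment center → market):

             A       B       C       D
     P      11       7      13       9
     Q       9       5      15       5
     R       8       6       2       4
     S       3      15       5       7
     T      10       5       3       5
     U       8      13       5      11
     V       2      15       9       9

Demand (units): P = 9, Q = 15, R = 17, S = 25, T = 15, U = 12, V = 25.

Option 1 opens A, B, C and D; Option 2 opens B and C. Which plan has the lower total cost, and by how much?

Option 1: {A, B, C, D}: P→B 7·9=63, Q→B 5·15=75, R→C 2·17=34, S→A 3·25=75, T→C 3·15=45, U→C 5·12=60, V→A 2·25=50. Service 402; fixed 1284; total 1686.
Option 2: {B, C}: P→B 7·9=63, Q→B 5·15=75, R→C 2·17=34, S→C 5·25=125, T→C 3·15=45, U→C 5·12=60, V→C 9·25=225. Service 627; fixed 681; total 1308.
Difference: |1686 − 1308| = 378.

Option 2 is cheaper by 378.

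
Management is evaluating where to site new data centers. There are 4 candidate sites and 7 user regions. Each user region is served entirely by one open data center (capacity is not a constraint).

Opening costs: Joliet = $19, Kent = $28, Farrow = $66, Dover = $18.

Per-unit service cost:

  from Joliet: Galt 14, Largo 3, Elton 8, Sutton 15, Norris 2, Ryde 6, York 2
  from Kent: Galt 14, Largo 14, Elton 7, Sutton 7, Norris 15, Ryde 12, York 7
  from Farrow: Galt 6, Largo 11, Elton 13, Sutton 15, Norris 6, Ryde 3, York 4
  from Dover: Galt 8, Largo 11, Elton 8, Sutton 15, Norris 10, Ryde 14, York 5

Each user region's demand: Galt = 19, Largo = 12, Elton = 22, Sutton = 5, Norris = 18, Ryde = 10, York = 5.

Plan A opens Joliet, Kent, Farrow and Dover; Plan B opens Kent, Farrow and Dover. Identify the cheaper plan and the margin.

Plan A is cheaper by 159.

Plan A: {Joliet, Kent, Farrow, Dover}: Galt→Farrow 6·19=114, Largo→Joliet 3·12=36, Elton→Kent 7·22=154, Sutton→Kent 7·5=35, Norris→Joliet 2·18=36, Ryde→Farrow 3·10=30, York→Joliet 2·5=10. Service 415; fixed 131; total 546.
Plan B: {Kent, Farrow, Dover}: Galt→Farrow 6·19=114, Largo→Farrow 11·12=132, Elton→Kent 7·22=154, Sutton→Kent 7·5=35, Norris→Farrow 6·18=108, Ryde→Farrow 3·10=30, York→Farrow 4·5=20. Service 593; fixed 112; total 705.
Difference: |546 − 705| = 159.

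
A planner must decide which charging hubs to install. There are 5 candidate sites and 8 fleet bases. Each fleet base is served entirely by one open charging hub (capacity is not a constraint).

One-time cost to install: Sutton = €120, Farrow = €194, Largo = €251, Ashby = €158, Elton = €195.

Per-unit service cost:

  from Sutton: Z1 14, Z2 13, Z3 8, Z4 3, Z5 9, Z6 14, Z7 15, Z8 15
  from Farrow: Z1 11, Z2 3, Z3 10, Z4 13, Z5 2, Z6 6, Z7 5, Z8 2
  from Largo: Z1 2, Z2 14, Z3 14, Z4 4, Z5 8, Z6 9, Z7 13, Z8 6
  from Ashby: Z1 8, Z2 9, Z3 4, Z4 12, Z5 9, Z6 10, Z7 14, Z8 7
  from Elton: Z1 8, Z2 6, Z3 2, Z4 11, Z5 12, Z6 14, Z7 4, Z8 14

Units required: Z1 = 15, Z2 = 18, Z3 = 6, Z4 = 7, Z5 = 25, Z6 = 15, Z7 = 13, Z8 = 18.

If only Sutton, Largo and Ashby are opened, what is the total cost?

Each fleet base is assigned to its cheapest site among the open ones.
{Sutton, Largo, Ashby}: Z1→Largo 2·15=30, Z2→Ashby 9·18=162, Z3→Ashby 4·6=24, Z4→Sutton 3·7=21, Z5→Largo 8·25=200, Z6→Largo 9·15=135, Z7→Largo 13·13=169, Z8→Largo 6·18=108. Service 849; fixed 529; total 1378.

Total cost: 1378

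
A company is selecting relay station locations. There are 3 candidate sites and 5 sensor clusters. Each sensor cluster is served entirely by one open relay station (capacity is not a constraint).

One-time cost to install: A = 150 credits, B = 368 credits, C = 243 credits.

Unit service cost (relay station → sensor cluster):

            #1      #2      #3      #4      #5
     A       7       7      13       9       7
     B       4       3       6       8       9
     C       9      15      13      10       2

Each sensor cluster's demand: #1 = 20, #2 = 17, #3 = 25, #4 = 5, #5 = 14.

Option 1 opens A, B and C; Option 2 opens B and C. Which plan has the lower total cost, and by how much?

Option 1: {A, B, C}: #1→B 4·20=80, #2→B 3·17=51, #3→B 6·25=150, #4→B 8·5=40, #5→C 2·14=28. Service 349; fixed 761; total 1110.
Option 2: {B, C}: #1→B 4·20=80, #2→B 3·17=51, #3→B 6·25=150, #4→B 8·5=40, #5→C 2·14=28. Service 349; fixed 611; total 960.
Difference: |1110 − 960| = 150.

Option 2 is cheaper by 150.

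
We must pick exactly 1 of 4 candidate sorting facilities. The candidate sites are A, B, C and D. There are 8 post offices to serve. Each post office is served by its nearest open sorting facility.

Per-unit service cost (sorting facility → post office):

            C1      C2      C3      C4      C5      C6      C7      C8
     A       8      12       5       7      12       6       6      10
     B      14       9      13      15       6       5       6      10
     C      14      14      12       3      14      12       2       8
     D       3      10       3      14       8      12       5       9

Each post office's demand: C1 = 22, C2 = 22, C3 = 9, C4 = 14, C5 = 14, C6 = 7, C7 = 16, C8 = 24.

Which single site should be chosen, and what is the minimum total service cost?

With exactly 1 open, each post office uses its cheapest among the chosen.
{D}: C1→D 3·22=66, C2→D 10·22=220, C3→D 3·9=27, C4→D 14·14=196, C5→D 8·14=112, C6→D 12·7=84, C7→D 5·16=80, C8→D 9·24=216. Service cost 1001.
{A}: service cost 1129
{C}: service cost 1270
Among all 4 size-1 choices, {D} is lowest.

Choose D only; total service cost 1001.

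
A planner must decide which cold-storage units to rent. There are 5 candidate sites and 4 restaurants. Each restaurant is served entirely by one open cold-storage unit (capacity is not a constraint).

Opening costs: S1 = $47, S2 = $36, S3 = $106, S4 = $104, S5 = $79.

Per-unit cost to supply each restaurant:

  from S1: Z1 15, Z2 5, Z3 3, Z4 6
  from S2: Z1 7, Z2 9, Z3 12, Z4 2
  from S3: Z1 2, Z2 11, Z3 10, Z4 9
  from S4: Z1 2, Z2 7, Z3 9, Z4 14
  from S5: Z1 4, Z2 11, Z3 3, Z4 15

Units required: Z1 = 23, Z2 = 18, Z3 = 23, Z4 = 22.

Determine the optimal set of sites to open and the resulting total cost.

For any fixed open set, each restaurant goes to its cheapest open site; total = fixed + service.
{S1, S2, S4}: Z1→S4 2·23=46, Z2→S1 5·18=90, Z3→S1 3·23=69, Z4→S2 2·22=44. Service 249; fixed 187; total 436.
{S1, S2, S3}: Z1→S3 2·23=46, Z2→S1 5·18=90, Z3→S1 3·23=69, Z4→S2 2·22=44. Service 249; fixed 189; total 438.
{S1, S2}: Z1→S2 7·23=161, Z2→S1 5·18=90, Z3→S1 3·23=69, Z4→S2 2·22=44. Service 364; fixed 83; total 447.
{S1, S2, S3, S4, S5}: service 249 + fixed 372 = 621
No other subset beats 436.

Open S1, S2 and S4; minimum total cost 436.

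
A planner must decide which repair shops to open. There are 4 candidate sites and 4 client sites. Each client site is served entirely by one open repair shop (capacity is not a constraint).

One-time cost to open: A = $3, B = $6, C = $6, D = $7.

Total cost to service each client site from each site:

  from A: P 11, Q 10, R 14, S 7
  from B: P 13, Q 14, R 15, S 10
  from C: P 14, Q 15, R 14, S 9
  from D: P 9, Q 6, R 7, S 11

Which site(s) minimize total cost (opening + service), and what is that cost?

For any fixed open set, each client site goes to its cheapest open site; total = fixed + service.
{A, D}: P→D 9, Q→D 6, R→D 7, S→A 7. Service 29; fixed 10; total 39.
{D}: P→D 9, Q→D 6, R→D 7, S→D 11. Service 33; fixed 7; total 40.
{C, D}: P→D 9, Q→D 6, R→D 7, S→C 9. Service 31; fixed 13; total 44.
{A, B, C, D}: service 29 + fixed 22 = 51
No other subset beats 39.

Open A and D; minimum total cost 39.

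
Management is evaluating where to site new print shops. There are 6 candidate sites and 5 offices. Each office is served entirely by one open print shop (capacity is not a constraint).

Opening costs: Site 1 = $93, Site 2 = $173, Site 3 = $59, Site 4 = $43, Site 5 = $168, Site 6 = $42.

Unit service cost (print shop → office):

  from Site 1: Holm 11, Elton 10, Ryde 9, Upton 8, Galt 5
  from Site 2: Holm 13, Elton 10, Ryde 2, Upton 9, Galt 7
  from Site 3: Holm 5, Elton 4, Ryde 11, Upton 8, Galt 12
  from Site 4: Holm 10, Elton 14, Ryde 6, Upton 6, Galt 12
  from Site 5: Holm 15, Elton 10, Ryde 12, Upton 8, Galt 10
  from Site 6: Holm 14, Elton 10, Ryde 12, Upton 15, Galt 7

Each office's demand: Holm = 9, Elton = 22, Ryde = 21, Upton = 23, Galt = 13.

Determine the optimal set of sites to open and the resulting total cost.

For any fixed open set, each office goes to its cheapest open site; total = fixed + service.
{Site 3, Site 4, Site 6}: Holm→Site 3 5·9=45, Elton→Site 3 4·22=88, Ryde→Site 4 6·21=126, Upton→Site 4 6·23=138, Galt→Site 6 7·13=91. Service 488; fixed 144; total 632.
{Site 3, Site 4}: service 553 + fixed 102 = 655
{Site 1, Site 3, Site 4}: Holm→Site 3 5·9=45, Elton→Site 3 4·22=88, Ryde→Site 4 6·21=126, Upton→Site 4 6·23=138, Galt→Site 1 5·13=65. Service 462; fixed 195; total 657.
{Site 1, Site 2, Site 3, Site 4, Site 5, Site 6}: service 378 + fixed 578 = 956
No other subset beats 632.

Open Site 3, Site 4 and Site 6; minimum total cost 632.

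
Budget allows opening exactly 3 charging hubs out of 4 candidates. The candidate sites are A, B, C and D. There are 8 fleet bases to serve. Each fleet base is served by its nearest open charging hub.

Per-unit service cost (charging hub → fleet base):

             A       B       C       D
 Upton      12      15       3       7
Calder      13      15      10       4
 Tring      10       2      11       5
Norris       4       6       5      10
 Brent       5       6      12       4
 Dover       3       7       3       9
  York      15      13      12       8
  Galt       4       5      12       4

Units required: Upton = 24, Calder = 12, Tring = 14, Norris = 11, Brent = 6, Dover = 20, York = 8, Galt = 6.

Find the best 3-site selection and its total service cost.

Choose B, C and D; total service cost 375.

With exactly 3 open, each fleet base uses its cheapest among the chosen.
{B, C, D}: Upton→C 3·24=72, Calder→D 4·12=48, Tring→B 2·14=28, Norris→C 5·11=55, Brent→D 4·6=24, Dover→C 3·20=60, York→D 8·8=64, Galt→D 4·6=24. Service cost 375.
{A, C, D}: service cost 406
{A, B, D}: service cost 460
Among all 4 size-3 choices, {B, C, D} is lowest.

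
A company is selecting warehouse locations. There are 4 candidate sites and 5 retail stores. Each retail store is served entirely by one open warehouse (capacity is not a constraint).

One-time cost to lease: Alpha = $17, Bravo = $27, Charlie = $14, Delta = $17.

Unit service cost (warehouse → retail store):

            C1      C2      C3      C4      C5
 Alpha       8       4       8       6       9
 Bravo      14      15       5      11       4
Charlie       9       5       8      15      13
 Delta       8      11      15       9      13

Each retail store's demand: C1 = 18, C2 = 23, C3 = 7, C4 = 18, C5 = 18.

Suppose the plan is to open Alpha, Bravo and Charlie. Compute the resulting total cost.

Total cost: 509

Each retail store is assigned to its cheapest site among the open ones.
{Alpha, Bravo, Charlie}: C1→Alpha 8·18=144, C2→Alpha 4·23=92, C3→Bravo 5·7=35, C4→Alpha 6·18=108, C5→Bravo 4·18=72. Service 451; fixed 58; total 509.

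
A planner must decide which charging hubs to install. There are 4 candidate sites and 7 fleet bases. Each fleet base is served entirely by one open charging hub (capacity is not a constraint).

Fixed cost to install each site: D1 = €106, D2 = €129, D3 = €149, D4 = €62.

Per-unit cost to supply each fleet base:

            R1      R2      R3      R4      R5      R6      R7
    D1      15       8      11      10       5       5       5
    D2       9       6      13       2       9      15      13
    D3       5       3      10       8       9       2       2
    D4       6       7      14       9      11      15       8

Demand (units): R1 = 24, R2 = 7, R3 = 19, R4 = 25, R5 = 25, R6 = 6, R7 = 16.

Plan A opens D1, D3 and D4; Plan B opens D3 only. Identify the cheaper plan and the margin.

Plan B is cheaper by 68.

Plan A: {D1, D3, D4}: R1→D3 5·24=120, R2→D3 3·7=21, R3→D3 10·19=190, R4→D3 8·25=200, R5→D1 5·25=125, R6→D3 2·6=12, R7→D3 2·16=32. Service 700; fixed 317; total 1017.
Plan B: {D3}: R1→D3 5·24=120, R2→D3 3·7=21, R3→D3 10·19=190, R4→D3 8·25=200, R5→D3 9·25=225, R6→D3 2·6=12, R7→D3 2·16=32. Service 800; fixed 149; total 949.
Difference: |1017 − 949| = 68.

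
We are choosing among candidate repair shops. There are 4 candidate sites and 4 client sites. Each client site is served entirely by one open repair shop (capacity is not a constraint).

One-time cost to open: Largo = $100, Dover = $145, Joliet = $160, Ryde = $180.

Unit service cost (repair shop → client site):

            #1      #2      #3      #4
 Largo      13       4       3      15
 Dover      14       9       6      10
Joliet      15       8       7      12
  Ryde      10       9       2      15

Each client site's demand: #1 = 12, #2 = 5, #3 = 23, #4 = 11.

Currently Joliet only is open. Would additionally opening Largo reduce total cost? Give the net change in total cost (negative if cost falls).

Current service cost with {Joliet}: 513.
Adding Largo: each client site re-picks its cheapest; new service cost 377, saving 136.
Extra fixed cost: 100. Net change = 100 − 136 = -36.
(Totals: 673 → 637.)

Yes — net change −36 (cost falls by 36).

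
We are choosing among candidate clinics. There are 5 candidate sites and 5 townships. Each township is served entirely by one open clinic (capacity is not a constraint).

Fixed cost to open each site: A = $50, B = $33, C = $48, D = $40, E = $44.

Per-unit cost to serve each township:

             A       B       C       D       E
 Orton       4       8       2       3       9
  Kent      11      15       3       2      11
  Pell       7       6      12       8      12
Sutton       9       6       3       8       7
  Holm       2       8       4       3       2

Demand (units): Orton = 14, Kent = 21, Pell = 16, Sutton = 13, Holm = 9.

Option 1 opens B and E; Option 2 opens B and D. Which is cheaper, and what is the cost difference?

Option 1: {B, E}: Orton→B 8·14=112, Kent→E 11·21=231, Pell→B 6·16=96, Sutton→B 6·13=78, Holm→E 2·9=18. Service 535; fixed 77; total 612.
Option 2: {B, D}: Orton→D 3·14=42, Kent→D 2·21=42, Pell→B 6·16=96, Sutton→B 6·13=78, Holm→D 3·9=27. Service 285; fixed 73; total 358.
Difference: |612 − 358| = 254.

Option 2 is cheaper by 254.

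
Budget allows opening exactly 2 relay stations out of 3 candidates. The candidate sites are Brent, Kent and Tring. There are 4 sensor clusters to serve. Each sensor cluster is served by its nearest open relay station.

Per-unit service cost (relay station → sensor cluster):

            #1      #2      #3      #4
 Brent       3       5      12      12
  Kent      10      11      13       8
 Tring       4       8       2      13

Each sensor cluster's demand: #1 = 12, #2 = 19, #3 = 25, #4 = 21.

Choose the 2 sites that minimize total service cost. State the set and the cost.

Choose Kent and Tring; total service cost 418.

With exactly 2 open, each sensor cluster uses its cheapest among the chosen.
{Kent, Tring}: #1→Tring 4·12=48, #2→Tring 8·19=152, #3→Tring 2·25=50, #4→Kent 8·21=168. Service cost 418.
{Brent, Tring}: service cost 433
{Brent, Kent}: service cost 599
Among all 3 size-2 choices, {Kent, Tring} is lowest.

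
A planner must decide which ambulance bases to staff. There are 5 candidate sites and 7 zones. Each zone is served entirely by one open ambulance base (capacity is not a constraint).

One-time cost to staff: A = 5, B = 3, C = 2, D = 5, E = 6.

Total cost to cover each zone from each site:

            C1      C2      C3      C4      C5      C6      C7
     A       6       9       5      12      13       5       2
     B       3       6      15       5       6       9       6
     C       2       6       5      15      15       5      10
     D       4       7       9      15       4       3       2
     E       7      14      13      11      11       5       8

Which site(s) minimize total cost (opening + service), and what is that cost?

Open B, C and D; minimum total cost 37.

For any fixed open set, each zone goes to its cheapest open site; total = fixed + service.
{B, C, D}: C1→C 2, C2→B 6, C3→C 5, C4→B 5, C5→D 4, C6→D 3, C7→D 2. Service 27; fixed 10; total 37.
{A, B}: service 32 + fixed 8 = 40
{B, C}: service 35 + fixed 5 = 40
{A, B, C, D, E}: service 27 + fixed 21 = 48
No other subset beats 37.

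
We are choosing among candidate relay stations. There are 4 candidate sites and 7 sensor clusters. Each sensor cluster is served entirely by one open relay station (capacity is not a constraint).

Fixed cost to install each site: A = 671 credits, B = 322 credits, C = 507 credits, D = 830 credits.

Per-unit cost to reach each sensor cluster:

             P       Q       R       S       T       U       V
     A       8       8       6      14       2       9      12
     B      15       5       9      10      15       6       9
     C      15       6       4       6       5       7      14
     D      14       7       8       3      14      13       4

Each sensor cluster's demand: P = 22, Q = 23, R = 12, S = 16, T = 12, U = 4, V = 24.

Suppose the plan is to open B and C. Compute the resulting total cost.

Each sensor cluster is assigned to its cheapest site among the open ones.
{B, C}: P→B 15·22=330, Q→B 5·23=115, R→C 4·12=48, S→C 6·16=96, T→C 5·12=60, U→B 6·4=24, V→B 9·24=216. Service 889; fixed 829; total 1718.

Total cost: 1718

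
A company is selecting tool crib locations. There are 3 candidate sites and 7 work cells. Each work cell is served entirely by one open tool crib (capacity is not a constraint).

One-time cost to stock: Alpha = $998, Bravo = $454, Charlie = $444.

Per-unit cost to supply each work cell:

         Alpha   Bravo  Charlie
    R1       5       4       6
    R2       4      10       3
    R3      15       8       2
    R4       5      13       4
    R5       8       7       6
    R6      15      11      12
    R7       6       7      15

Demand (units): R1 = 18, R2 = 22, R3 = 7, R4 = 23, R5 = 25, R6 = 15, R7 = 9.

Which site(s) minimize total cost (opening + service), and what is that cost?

Open Charlie only; minimum total cost 1189.

For any fixed open set, each work cell goes to its cheapest open site; total = fixed + service.
{Charlie}: R1→Charlie 6·18=108, R2→Charlie 3·22=66, R3→Charlie 2·7=14, R4→Charlie 4·23=92, R5→Charlie 6·25=150, R6→Charlie 12·15=180, R7→Charlie 15·9=135. Service 745; fixed 444; total 1189.
{Bravo}: service 1050 + fixed 454 = 1504
{Bravo, Charlie}: R1→Bravo 4·18=72, R2→Charlie 3·22=66, R3→Charlie 2·7=14, R4→Charlie 4·23=92, R5→Charlie 6·25=150, R6→Bravo 11·15=165, R7→Bravo 7·9=63. Service 622; fixed 898; total 1520.
{Alpha, Bravo, Charlie}: service 613 + fixed 1896 = 2509
No other subset beats 1189.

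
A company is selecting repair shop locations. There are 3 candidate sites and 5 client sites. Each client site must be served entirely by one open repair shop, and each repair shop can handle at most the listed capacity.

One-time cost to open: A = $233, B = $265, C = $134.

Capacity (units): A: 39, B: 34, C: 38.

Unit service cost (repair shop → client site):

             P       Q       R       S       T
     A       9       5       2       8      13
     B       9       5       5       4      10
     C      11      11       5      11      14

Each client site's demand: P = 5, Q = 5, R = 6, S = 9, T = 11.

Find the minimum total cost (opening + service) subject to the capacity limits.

Open {C}: P→C 11·5=55, Q→C 11·5=55, R→C 5·6=30, S→C 11·9=99, T→C 14·11=154.
Loads: C carries 36/38. Service 393; fixed 134; total 527.
Next best feasible plan costs 530.

Minimum total cost: 527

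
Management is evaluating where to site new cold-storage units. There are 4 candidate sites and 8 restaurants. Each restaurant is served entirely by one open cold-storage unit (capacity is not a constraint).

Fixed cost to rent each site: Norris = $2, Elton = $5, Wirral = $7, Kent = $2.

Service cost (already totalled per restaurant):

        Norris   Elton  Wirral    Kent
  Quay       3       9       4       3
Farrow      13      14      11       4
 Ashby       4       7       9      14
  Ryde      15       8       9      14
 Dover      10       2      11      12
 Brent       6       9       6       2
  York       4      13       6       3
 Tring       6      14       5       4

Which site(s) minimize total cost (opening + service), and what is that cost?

For any fixed open set, each restaurant goes to its cheapest open site; total = fixed + service.
{Norris, Elton, Kent}: Quay→Norris 3, Farrow→Kent 4, Ashby→Norris 4, Ryde→Elton 8, Dover→Elton 2, Brent→Kent 2, York→Kent 3, Tring→Kent 4. Service 30; fixed 9; total 39.
{Elton, Kent}: service 33 + fixed 7 = 40
{Norris, Elton, Wirral, Kent}: service 30 + fixed 16 = 46
{Norris}: service 61 + fixed 2 = 63
No other subset beats 39.

Open Norris, Elton and Kent; minimum total cost 39.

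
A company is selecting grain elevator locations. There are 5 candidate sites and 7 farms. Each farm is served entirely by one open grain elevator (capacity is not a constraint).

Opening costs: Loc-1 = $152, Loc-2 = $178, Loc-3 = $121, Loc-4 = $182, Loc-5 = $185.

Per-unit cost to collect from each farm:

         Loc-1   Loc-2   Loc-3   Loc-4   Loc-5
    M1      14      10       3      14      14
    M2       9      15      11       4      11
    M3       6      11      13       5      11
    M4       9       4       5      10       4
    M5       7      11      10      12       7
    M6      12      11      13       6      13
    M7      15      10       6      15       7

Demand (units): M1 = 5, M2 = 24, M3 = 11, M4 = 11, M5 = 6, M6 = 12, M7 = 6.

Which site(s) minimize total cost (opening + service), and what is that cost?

For any fixed open set, each farm goes to its cheapest open site; total = fixed + service.
{Loc-3, Loc-4}: M1→Loc-3 3·5=15, M2→Loc-4 4·24=96, M3→Loc-4 5·11=55, M4→Loc-3 5·11=55, M5→Loc-3 10·6=60, M6→Loc-4 6·12=72, M7→Loc-3 6·6=36. Service 389; fixed 303; total 692.
{Loc-4}: service 565 + fixed 182 = 747
{Loc-4, Loc-5}: service 421 + fixed 367 = 788
{Loc-1, Loc-2, Loc-3, Loc-4, Loc-5}: M1→Loc-3 3·5=15, M2→Loc-4 4·24=96, M3→Loc-4 5·11=55, M4→Loc-2 4·11=44, M5→Loc-1 7·6=42, M6→Loc-4 6·12=72, M7→Loc-3 6·6=36. Service 360; fixed 818; total 1178.
No other subset beats 692.

Open Loc-3 and Loc-4; minimum total cost 692.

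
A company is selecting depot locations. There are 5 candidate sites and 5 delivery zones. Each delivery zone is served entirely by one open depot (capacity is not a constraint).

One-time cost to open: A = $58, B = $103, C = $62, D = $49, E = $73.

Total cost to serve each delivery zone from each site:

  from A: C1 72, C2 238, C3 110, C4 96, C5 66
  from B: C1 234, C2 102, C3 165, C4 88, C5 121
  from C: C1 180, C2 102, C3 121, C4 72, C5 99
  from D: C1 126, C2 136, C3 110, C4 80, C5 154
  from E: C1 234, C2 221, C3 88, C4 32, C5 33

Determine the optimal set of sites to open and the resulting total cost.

Open A, C and E; minimum total cost 520.

For any fixed open set, each delivery zone goes to its cheapest open site; total = fixed + service.
{A, C, E}: C1→A 72, C2→C 102, C3→E 88, C4→E 32, C5→E 33. Service 327; fixed 193; total 520.
{D, E}: service 415 + fixed 122 = 537
{A, D, E}: service 361 + fixed 180 = 541
{A, B, C, D, E}: C1→A 72, C2→B 102, C3→E 88, C4→E 32, C5→E 33. Service 327; fixed 345; total 672.
No other subset beats 520.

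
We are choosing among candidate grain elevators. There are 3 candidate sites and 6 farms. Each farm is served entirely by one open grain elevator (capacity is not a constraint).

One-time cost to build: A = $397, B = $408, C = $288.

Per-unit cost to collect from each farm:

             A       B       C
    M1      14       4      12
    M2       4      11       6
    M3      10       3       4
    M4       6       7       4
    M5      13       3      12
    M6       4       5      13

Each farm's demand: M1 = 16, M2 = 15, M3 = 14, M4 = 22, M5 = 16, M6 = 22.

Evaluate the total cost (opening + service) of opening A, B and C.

Each farm is assigned to its cheapest site among the open ones.
{A, B, C}: M1→B 4·16=64, M2→A 4·15=60, M3→B 3·14=42, M4→C 4·22=88, M5→B 3·16=48, M6→A 4·22=88. Service 390; fixed 1093; total 1483.

Total cost: 1483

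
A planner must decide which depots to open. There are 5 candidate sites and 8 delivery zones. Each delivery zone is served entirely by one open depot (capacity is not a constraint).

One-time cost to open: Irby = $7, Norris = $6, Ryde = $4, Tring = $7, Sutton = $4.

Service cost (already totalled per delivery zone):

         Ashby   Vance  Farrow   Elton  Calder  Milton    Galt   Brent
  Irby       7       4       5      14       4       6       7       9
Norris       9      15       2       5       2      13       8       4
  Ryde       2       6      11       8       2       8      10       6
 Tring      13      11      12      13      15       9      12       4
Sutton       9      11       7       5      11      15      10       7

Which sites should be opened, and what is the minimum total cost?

For any fixed open set, each delivery zone goes to its cheapest open site; total = fixed + service.
{Norris, Ryde}: Ashby→Ryde 2, Vance→Ryde 6, Farrow→Norris 2, Elton→Norris 5, Calder→Norris 2, Milton→Ryde 8, Galt→Norris 8, Brent→Norris 4. Service 37; fixed 10; total 47.
{Irby, Norris, Ryde}: service 32 + fixed 17 = 49
{Irby, Norris}: service 37 + fixed 13 = 50
{Irby, Norris, Ryde, Tring, Sutton}: service 32 + fixed 28 = 60
No other subset beats 47.

Open Norris and Ryde; minimum total cost 47.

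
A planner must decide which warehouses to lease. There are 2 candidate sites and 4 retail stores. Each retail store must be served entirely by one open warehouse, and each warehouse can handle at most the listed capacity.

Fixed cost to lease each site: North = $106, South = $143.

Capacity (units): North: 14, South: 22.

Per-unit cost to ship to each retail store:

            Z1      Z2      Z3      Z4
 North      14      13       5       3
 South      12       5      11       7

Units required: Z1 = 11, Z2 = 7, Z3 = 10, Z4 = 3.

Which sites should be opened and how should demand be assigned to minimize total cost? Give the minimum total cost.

Minimum total cost: 475

Open {North, South}: Z1→South 12·11=132, Z2→South 5·7=35, Z3→North 5·10=50, Z4→North 3·3=9.
Loads: North carries 13/14, South carries 18/22. Service 226; fixed 249; total 475.
Next best feasible plan costs 487.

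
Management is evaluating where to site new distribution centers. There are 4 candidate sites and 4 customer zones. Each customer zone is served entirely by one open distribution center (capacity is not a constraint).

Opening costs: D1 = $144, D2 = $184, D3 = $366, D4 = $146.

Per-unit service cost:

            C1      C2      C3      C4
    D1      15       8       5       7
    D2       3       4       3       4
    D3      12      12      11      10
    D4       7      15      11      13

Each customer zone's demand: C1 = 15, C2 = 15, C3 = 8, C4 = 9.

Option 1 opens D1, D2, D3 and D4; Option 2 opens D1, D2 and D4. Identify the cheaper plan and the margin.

Option 1: {D1, D2, D3, D4}: C1→D2 3·15=45, C2→D2 4·15=60, C3→D2 3·8=24, C4→D2 4·9=36. Service 165; fixed 840; total 1005.
Option 2: {D1, D2, D4}: C1→D2 3·15=45, C2→D2 4·15=60, C3→D2 3·8=24, C4→D2 4·9=36. Service 165; fixed 474; total 639.
Difference: |1005 − 639| = 366.

Option 2 is cheaper by 366.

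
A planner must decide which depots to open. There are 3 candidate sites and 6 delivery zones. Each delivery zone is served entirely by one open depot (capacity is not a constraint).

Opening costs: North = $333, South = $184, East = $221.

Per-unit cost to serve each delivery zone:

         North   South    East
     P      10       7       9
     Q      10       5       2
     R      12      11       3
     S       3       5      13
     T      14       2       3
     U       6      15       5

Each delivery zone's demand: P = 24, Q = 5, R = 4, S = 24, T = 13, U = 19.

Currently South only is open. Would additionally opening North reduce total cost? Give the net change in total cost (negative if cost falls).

Current service cost with {South}: 668.
Adding North: each delivery zone re-picks its cheapest; new service cost 449, saving 219.
Extra fixed cost: 333. Net change = 333 − 219 = 114.
(Totals: 852 → 966.)

No — net change +114 (cost rises by 114).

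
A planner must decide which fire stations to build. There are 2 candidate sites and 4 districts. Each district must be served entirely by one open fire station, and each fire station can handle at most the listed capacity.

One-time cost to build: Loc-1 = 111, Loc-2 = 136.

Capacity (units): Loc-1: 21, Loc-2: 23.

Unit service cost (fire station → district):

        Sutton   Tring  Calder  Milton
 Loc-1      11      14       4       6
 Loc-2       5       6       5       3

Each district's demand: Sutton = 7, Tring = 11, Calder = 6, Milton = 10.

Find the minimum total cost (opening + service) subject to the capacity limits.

Minimum total cost: 432

Open {Loc-1, Loc-2}: Sutton→Loc-2 5·7=35, Tring→Loc-2 6·11=66, Calder→Loc-1 4·6=24, Milton→Loc-1 6·10=60.
Loads: Loc-1 carries 16/21, Loc-2 carries 18/23. Service 185; fixed 247; total 432.
Next best feasible plan costs 444.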